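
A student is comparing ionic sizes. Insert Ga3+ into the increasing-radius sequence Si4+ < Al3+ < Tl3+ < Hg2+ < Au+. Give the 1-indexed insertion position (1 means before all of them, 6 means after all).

3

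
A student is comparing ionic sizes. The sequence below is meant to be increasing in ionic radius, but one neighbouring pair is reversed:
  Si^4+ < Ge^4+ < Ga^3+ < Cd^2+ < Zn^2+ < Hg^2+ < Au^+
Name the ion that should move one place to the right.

The pair Cd^2+, Zn^2+ is the wrong way round — both in group 12 with the same charge; Zn^2+ (period 4) has the smaller radius. All other adjacent pairs agree with periodic trends, so Cd^2+ is the misplaced ion.

Cd^2+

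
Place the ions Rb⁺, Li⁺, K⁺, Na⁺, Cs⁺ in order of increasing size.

Same group, same charge. Going down the group adds an extra shell of electrons, so the ion gets larger: Li⁺ is highest in the group and smallest.

Li⁺ < Na⁺ < K⁺ < Rb⁺ < Cs⁺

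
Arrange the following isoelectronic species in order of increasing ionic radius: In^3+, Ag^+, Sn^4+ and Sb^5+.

Sb^5+ < Sn^4+ < In^3+ < Ag^+

Isoelectronic series (46 e⁻ each). Size is set by nuclear charge: more protons means a smaller ion. Sb^5+ (Z=51), Sn^4+ (Z=50), In^3+ (Z=49), Ag^+ (Z=47).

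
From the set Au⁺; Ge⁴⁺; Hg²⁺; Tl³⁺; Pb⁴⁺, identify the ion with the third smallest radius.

Tl³⁺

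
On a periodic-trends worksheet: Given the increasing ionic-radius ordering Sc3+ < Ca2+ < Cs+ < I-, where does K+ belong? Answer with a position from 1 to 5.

First list Z and electron count for each: Sc3+ has 18 e⁻ (Z=21), Ca2+ has 18 e⁻ (Z=20), K+ has 18 e⁻ (Z=19), Cs+ has 54 e⁻ (Z=55), I- has 54 e⁻ (Z=53). Sc3+ < Ca2+ (both 18 e⁻, Z=21>20); Ca2+ < K+ (both 18 e⁻, Z=20>19); K+ < Cs+ (same group, period 4 vs 6); Cs+ < I- (isoelectronic, higher Z=55 is smaller).
Putting K+ in gives Sc3+ < Ca2+ < K+ < Cs+ < I-; it lands at slot 3.

3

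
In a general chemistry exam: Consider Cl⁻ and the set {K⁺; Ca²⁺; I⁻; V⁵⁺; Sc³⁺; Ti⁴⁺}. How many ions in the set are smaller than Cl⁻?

5

First list Z and electron count for each: V⁵⁺ (Z=23, 18 e⁻), Ti⁴⁺ (Z=22, 18 e⁻), Sc³⁺ (Z=21, 18 e⁻), Ca²⁺ (Z=20, 18 e⁻), K⁺ (Z=19, 18 e⁻), Cl⁻ (Z=17, 18 e⁻), I⁻ (Z=53, 54 e⁻). V⁵⁺ < Ti⁴⁺ (isoelectronic, higher Z=23 is smaller); Ti⁴⁺ < Sc³⁺ (isoelectronic, higher Z=22 is smaller); Sc³⁺ < Ca²⁺ (isoelectronic, higher Z=21 is smaller); Ca²⁺ < K⁺ (isoelectronic, higher Z=20 is smaller); K⁺ < Cl⁻ (both 18 e⁻, Z=19>17); Cl⁻ < I⁻ (same group, period 3 vs 5).
Overall: V⁵⁺ < Ti⁴⁺ < Sc³⁺ < Ca²⁺ < K⁺ < Cl⁻ < I⁻. Cl⁻ has 5 below it and 1 above. That's 5.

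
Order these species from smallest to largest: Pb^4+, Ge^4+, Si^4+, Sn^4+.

Same group, same charge. Going down the group adds an extra shell of electrons, so the ion gets larger: Si^4+ is highest in the group and smallest.

Si^4+ < Ge^4+ < Sn^4+ < Pb^4+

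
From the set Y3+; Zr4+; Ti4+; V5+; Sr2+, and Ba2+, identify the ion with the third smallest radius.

Zr4+

V5+ has 18 e⁻ (Z=23), Ti4+ has 18 e⁻ (Z=22), Zr4+ has 36 e⁻ (Z=40), Y3+ has 36 e⁻ (Z=39), Sr2+ has 36 e⁻ (Z=38), Ba2+ has 54 e⁻ (Z=56). V5+ < Ti4+ (isoelectronic, higher Z=23 is smaller); Ti4+ < Zr4+ (same group, period 4 vs 5); Zr4+ < Y3+ (both 36 e⁻, Z=40>39); Y3+ < Sr2+ (both 36 e⁻, Z=39>38); Sr2+ < Ba2+ (same group, period 5 vs 6).
Full ascending order: V5+ < Ti4+ < Zr4+ < Y3+ < Sr2+ < Ba2+. Counting from the smallest, position 3 is Zr4+.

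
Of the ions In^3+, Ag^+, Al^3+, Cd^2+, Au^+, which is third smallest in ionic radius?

Al^3+: 10 e⁻, Z=13, In^3+: 46 e⁻, Z=49, Cd^2+: 46 e⁻, Z=48, Ag^+: 46 e⁻, Z=47, Au^+: 78 e⁻, Z=79. Al^3+ < In^3+ (same group, period 3 vs 5); In^3+ < Cd^2+ (isoelectronic, higher Z=49 is smaller); Cd^2+ < Ag^+ (both 46 e⁻, Z=48>47); Ag^+ < Au^+ (same group, 1 shell fewer).
So the order is Al^3+ < In^3+ < Cd^2+ < Ag^+ < Au^+; the 3rd-smallest ion is Cd^2+.

Cd^2+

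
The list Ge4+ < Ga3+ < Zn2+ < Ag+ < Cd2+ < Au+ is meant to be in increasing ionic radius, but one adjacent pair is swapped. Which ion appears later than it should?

Cd2+

Check each adjacent pair. Ag+ and Cd2+ are reversed: both have 46 electrons but Z(Cd)=48 > Z(Ag)=47, so Cd2+ should be the smaller of the two. No other neighbouring pair contradicts the periodic trends, so Cd2+ is the ion listed too late.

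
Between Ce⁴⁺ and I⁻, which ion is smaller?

All of these have 54 electrons (isoelectronic). With the same electron cloud, the ion with the most protons pulls it in tightest. Nuclear charges: Ce⁴⁺ (Z=58), I⁻ (Z=53). Highest Z is smallest.

Ce⁴⁺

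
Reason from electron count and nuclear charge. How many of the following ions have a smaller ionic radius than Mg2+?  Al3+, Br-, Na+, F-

Tabulating Z and e⁻: Al3+ has 10 e⁻ (Z=13), Mg2+ has 10 e⁻ (Z=12), Na+ has 10 e⁻ (Z=11), F- has 10 e⁻ (Z=9), Br- has 36 e⁻ (Z=35). Al3+ < Mg2+ (isoelectronic, higher Z=13 is smaller); Mg2+ < Na+ (isoelectronic, higher Z=12 is smaller); Na+ < F- (isoelectronic, higher Z=11 is smaller); F- < Br- (same group, period 2 vs 4).
Ordering all of them (including Mg2+) by radius gives Al3+ < Mg2+ < Na+ < F- < Br-. So 1 is smaller.

1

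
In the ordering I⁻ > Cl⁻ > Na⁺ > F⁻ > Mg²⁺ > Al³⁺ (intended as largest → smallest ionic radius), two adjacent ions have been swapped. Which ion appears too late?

Compare adjacent ions: both have 10 electrons but Z(Na)=11 > Z(F)=9, so Na⁺ should be the smaller of the two — yet in this decreasing list Na⁺ sits before F⁻. Nothing else is reversed, so F⁻ should move one place to the left.

F⁻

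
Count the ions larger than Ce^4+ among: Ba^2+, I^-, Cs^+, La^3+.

4

Isoelectronic series (54 e⁻ each). Size is set by nuclear charge: more protons means a smaller ion. Ce^4+ (Z=58), La^3+ (Z=57), Ba^2+ (Z=56), Cs^+ (Z=55), I^- (Z=53).
Relative to Ce^4+, the ions that are larger are La^3+, Ba^2+, Cs^+, I^-. That's 4.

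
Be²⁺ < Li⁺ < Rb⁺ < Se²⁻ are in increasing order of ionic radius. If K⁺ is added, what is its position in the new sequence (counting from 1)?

Work out protons and electrons: Be²⁺: 2 e⁻, Z=4, Li⁺: 2 e⁻, Z=3, K⁺: 18 e⁻, Z=19, Rb⁺: 36 e⁻, Z=37, Se²⁻: 36 e⁻, Z=34. Be²⁺ < Li⁺ (isoelectronic, higher Z=4 is smaller); Li⁺ < K⁺ (same group, 2 shells fewer); K⁺ < Rb⁺ (same group, 1 shell fewer); Rb⁺ < Se²⁻ (isoelectronic, higher Z=37 is smaller).
The complete sequence is Be²⁺ < Li⁺ < K⁺ < Rb⁺ < Se²⁻. K⁺ sits at position 3.

3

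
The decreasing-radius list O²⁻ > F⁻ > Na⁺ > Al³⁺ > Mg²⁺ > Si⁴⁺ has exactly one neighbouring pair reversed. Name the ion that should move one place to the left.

Mg²⁺

The pair Al³⁺, Mg²⁺ is the wrong way round — they are isoelectronic (10 e⁻) and Al has more protons than Mg (13 vs 12), making Al³⁺ smaller. All other adjacent pairs agree with periodic trends, so Mg²⁺ is the misplaced ion.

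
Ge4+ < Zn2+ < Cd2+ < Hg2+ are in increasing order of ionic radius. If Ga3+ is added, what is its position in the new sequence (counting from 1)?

2

Electron counts and nuclear charges: Ge4+: 28 e⁻, Z=32, Ga3+: 28 e⁻, Z=31, Zn2+: 28 e⁻, Z=30, Cd2+: 46 e⁻, Z=48, Hg2+: 78 e⁻, Z=80. Ge4+ < Ga3+ (isoelectronic, higher Z=32 is smaller); Ga3+ < Zn2+ (isoelectronic, higher Z=31 is smaller); Zn2+ < Cd2+ (same group, period 4 vs 5); Cd2+ < Hg2+ (same group, period 5 vs 6).
Putting Ga3+ in gives Ge4+ < Ga3+ < Zn2+ < Cd2+ < Hg2+; it lands at slot 2.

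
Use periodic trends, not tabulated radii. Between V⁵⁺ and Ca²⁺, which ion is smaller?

Isoelectronic series (18 e⁻ each). Size is set by nuclear charge: more protons means a smaller ion. V⁵⁺ (Z=23), Ca²⁺ (Z=20).

V⁵⁺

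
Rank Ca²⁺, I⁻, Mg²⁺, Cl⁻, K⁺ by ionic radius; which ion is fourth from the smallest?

Mg²⁺ has 10 e⁻ (Z=12), Ca²⁺ has 18 e⁻ (Z=20), K⁺ has 18 e⁻ (Z=19), Cl⁻ has 18 e⁻ (Z=17), I⁻ has 54 e⁻ (Z=53). Mg²⁺ < Ca²⁺ (same group, period 3 vs 4); Ca²⁺ < K⁺ (both 18 e⁻, Z=20>19); K⁺ < Cl⁻ (isoelectronic, higher Z=19 is smaller); Cl⁻ < I⁻ (same group, period 3 vs 5).
Full ascending order: Mg²⁺ < Ca²⁺ < K⁺ < Cl⁻ < I⁻. Counting from the smallest, position 4 is Cl⁻.

Cl⁻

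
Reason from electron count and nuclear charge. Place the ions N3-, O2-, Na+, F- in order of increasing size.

These species are isoelectronic with 10 electrons. The only difference is the number of protons: Na+ (Z=11), F- (Z=9), O2- (Z=8), N3- (Z=7). The strongest nuclear pull (Na+) gives the smallest ion.

Na+ < F- < O2- < N3-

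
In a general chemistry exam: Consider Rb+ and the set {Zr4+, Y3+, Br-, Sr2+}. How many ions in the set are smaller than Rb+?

3

Isoelectronic series (36 e⁻ each). Size is set by nuclear charge: more protons means a smaller ion. Zr4+ (Z=40), Y3+ (Z=39), Sr2+ (Z=38), Rb+ (Z=37), Br- (Z=35).
Ordering all of them (including Rb+) by radius gives Zr4+ < Y3+ < Sr2+ < Rb+ < Br-. Count: 3.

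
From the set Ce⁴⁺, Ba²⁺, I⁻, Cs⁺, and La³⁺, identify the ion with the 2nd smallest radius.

La³⁺

These species are isoelectronic with 54 electrons. The only difference is the number of protons: Ce⁴⁺ (Z=58), La³⁺ (Z=57), Ba²⁺ (Z=56), Cs⁺ (Z=55), I⁻ (Z=53). The strongest nuclear pull (Ce⁴⁺) gives the smallest ion.
Full ascending order: Ce⁴⁺ < La³⁺ < Ba²⁺ < Cs⁺ < I⁻. Counting from the smallest, position 2 is La³⁺.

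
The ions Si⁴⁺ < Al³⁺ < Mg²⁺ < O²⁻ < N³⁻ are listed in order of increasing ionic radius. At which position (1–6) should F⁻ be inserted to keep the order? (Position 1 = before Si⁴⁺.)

Isoelectronic series (10 e⁻ each). Size is set by nuclear charge: more protons means a smaller ion. Si⁴⁺ (Z=14), Al³⁺ (Z=13), Mg²⁺ (Z=12), F⁻ (Z=9), O²⁻ (Z=8), N³⁻ (Z=7).
Putting F⁻ in gives Si⁴⁺ < Al³⁺ < Mg²⁺ < F⁻ < O²⁻ < N³⁻; it lands at slot 4.

4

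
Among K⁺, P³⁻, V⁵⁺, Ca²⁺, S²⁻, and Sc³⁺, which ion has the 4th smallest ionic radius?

K⁺

Each ion has 18 electrons. The ranking follows nuclear charge in reverse — greater Z gives a smaller radius. V⁵⁺ (Z=23), Sc³⁺ (Z=21), Ca²⁺ (Z=20), K⁺ (Z=19), S²⁻ (Z=16), P³⁻ (Z=15).
So the order is V⁵⁺ < Sc³⁺ < Ca²⁺ < K⁺ < S²⁻ < P³⁻; the 4th-smallest ion is K⁺.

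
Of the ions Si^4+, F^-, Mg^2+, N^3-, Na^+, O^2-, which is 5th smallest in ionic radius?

These species are isoelectronic with 10 electrons. The only difference is the number of protons: Si^4+ (Z=14), Mg^2+ (Z=12), Na^+ (Z=11), F^- (Z=9), O^2- (Z=8), N^3- (Z=7). The strongest nuclear pull (Si^4+) gives the smallest ion.
That gives Si^4+ < Mg^2+ < Na^+ < F^- < O^2- < N^3-. From the smallest end, number 5 is O^2-.

O^2-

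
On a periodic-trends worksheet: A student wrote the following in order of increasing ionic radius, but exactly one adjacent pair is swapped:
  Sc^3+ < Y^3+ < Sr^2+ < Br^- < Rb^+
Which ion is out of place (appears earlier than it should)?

Check each adjacent pair. Br^- and Rb^+ are reversed: they are isoelectronic (36 e⁻) and Rb has more protons than Br (37 vs 35), making Rb^+ smaller. No other neighbouring pair contradicts the periodic trends, so Br^- is the ion listed too early.

Br^-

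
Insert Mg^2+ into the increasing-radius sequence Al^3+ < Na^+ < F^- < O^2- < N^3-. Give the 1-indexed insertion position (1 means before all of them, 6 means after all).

Each ion has 10 electrons. The ranking follows nuclear charge in reverse — greater Z gives a smaller radius. Al^3+ (Z=13), Mg^2+ (Z=12), Na^+ (Z=11), F^- (Z=9), O^2- (Z=8), N^3- (Z=7).
With Mg^2+ included the full order is Al^3+ < Mg^2+ < Na^+ < F^- < O^2- < N^3-, so it takes position 2.

2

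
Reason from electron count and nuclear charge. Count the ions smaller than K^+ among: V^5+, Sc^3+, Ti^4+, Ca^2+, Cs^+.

4

Tabulating Z and e⁻: V^5+: 18 e⁻, Z=23, Ti^4+: 18 e⁻, Z=22, Sc^3+: 18 e⁻, Z=21, Ca^2+: 18 e⁻, Z=20, K^+: 18 e⁻, Z=19, Cs^+: 54 e⁻, Z=55. V^5+ < Ti^4+ (both 18 e⁻, Z=23>22); Ti^4+ < Sc^3+ (isoelectronic, higher Z=22 is smaller); Sc^3+ < Ca^2+ (both 18 e⁻, Z=21>20); Ca^2+ < K^+ (isoelectronic, higher Z=20 is smaller); K^+ < Cs^+ (same group, 2 shells fewer).
Relative to K^+, the ions that are smaller are V^5+, Ti^4+, Sc^3+, Ca^2+. So 4 are smaller.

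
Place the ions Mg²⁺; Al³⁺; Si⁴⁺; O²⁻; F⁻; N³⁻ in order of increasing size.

These species are isoelectronic with 10 electrons. The only difference is the number of protons: Si⁴⁺ (Z=14), Al³⁺ (Z=13), Mg²⁺ (Z=12), F⁻ (Z=9), O²⁻ (Z=8), N³⁻ (Z=7). The strongest nuclear pull (Si⁴⁺) gives the smallest ion.

Si⁴⁺ < Al³⁺ < Mg²⁺ < F⁻ < O²⁻ < N³⁻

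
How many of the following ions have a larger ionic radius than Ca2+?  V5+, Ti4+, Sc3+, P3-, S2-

Isoelectronic series (18 e⁻ each). Size is set by nuclear charge: more protons means a smaller ion. V5+ (Z=23), Ti4+ (Z=22), Sc3+ (Z=21), Ca2+ (Z=20), S2- (Z=16), P3- (Z=15).
Relative to Ca2+, the ions that are larger are S2-, P3-. So 2 are larger.

2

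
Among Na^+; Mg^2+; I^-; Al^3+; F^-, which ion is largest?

I^-

Work out protons and electrons: Al^3+ (Z=13, 10 e⁻), Mg^2+ (Z=12, 10 e⁻), Na^+ (Z=11, 10 e⁻), F^- (Z=9, 10 e⁻), I^- (Z=53, 54 e⁻). Al^3+ < Mg^2+ (isoelectronic, higher Z=13 is smaller); Mg^2+ < Na^+ (isoelectronic, higher Z=12 is smaller); Na^+ < F^- (isoelectronic, higher Z=11 is smaller); F^- < I^- (same group, period 2 vs 5).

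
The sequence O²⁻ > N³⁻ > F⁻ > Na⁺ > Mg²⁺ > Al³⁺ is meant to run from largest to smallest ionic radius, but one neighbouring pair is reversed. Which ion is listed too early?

O²⁻

Compare adjacent ions: both have 10 electrons but Z(O)=8 > Z(N)=7, so O²⁻ should be the smaller of the two — yet in this decreasing list O²⁻ sits before N³⁻. Nothing else is reversed, so O²⁻ should move one place to the right.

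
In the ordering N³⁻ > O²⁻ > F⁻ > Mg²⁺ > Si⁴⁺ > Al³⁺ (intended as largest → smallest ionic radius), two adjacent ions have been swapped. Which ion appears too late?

Compare adjacent ions: both have 10 electrons but Z(Si)=14 > Z(Al)=13, so Si⁴⁺ should be the smaller of the two — yet in this decreasing list Si⁴⁺ sits before Al³⁺. Nothing else is reversed, so Al³⁺ should move one place to the left.

Al³⁺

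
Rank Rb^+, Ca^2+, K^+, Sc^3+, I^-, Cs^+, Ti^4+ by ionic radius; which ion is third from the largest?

Rb^+

First list Z and electron count for each: Ti^4+ has 18 e⁻ (Z=22), Sc^3+ has 18 e⁻ (Z=21), Ca^2+ has 18 e⁻ (Z=20), K^+ has 18 e⁻ (Z=19), Rb^+ has 36 e⁻ (Z=37), Cs^+ has 54 e⁻ (Z=55), I^- has 54 e⁻ (Z=53). Ti^4+ < Sc^3+ (isoelectronic, higher Z=22 is smaller); Sc^3+ < Ca^2+ (isoelectronic, higher Z=21 is smaller); Ca^2+ < K^+ (isoelectronic, higher Z=20 is smaller); K^+ < Rb^+ (same group, 1 shell fewer); Rb^+ < Cs^+ (same group, 1 shell fewer); Cs^+ < I^- (both 54 e⁻, Z=55>53).
So the order is Ti^4+ < Sc^3+ < Ca^2+ < K^+ < Rb^+ < Cs^+ < I^-; the 3rd-largest ion is Rb^+.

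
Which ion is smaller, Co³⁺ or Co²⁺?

Co³⁺

For a single element, ionic radius drops as positive charge rises — Co³⁺ < Co²⁺.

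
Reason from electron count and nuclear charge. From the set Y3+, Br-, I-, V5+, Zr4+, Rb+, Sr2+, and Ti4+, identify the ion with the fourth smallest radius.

Y3+

V5+: 18 e⁻, Z=23, Ti4+: 18 e⁻, Z=22, Zr4+: 36 e⁻, Z=40, Y3+: 36 e⁻, Z=39, Sr2+: 36 e⁻, Z=38, Rb+: 36 e⁻, Z=37, Br-: 36 e⁻, Z=35, I-: 54 e⁻, Z=53. V5+ < Ti4+ (isoelectronic, higher Z=23 is smaller); Ti4+ < Zr4+ (same group, period 4 vs 5); Zr4+ < Y3+ (both 36 e⁻, Z=40>39); Y3+ < Sr2+ (isoelectronic, higher Z=39 is smaller); Sr2+ < Rb+ (isoelectronic, higher Z=38 is smaller); Rb+ < Br- (isoelectronic, higher Z=37 is smaller); Br- < I- (same group, 1 shell fewer).
That gives V5+ < Ti4+ < Zr4+ < Y3+ < Sr2+ < Rb+ < Br- < I-. From the smallest end, number 4 is Y3+.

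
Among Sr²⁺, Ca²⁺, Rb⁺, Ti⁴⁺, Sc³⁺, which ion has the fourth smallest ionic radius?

Sr²⁺

Tabulating Z and e⁻: Ti⁴⁺ has 18 e⁻ (Z=22), Sc³⁺ has 18 e⁻ (Z=21), Ca²⁺ has 18 e⁻ (Z=20), Sr²⁺ has 36 e⁻ (Z=38), Rb⁺ has 36 e⁻ (Z=37). Ti⁴⁺ < Sc³⁺ (isoelectronic, higher Z=22 is smaller); Sc³⁺ < Ca²⁺ (both 18 e⁻, Z=21>20); Ca²⁺ < Sr²⁺ (same group, 1 shell fewer); Sr²⁺ < Rb⁺ (both 36 e⁻, Z=38>37).
That gives Ti⁴⁺ < Sc³⁺ < Ca²⁺ < Sr²⁺ < Rb⁺. From the smallest end, number 4 is Sr²⁺.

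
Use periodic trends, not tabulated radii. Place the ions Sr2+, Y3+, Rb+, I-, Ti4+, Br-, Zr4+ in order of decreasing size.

Electron counts and nuclear charges: Ti4+ (Z=22, 18 e⁻), Zr4+ (Z=40, 36 e⁻), Y3+ (Z=39, 36 e⁻), Sr2+ (Z=38, 36 e⁻), Rb+ (Z=37, 36 e⁻), Br- (Z=35, 36 e⁻), I- (Z=53, 54 e⁻). Ti4+ < Zr4+ (same group, period 4 vs 5); Zr4+ < Y3+ (both 36 e⁻, Z=40>39); Y3+ < Sr2+ (both 36 e⁻, Z=39>38); Sr2+ < Rb+ (isoelectronic, higher Z=38 is smaller); Rb+ < Br- (both 36 e⁻, Z=37>35); Br- < I- (same group, 1 shell fewer).

I- > Br- > Rb+ > Sr2+ > Y3+ > Zr4+ > Ti4+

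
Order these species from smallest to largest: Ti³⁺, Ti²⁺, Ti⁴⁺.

Ti⁴⁺ < Ti³⁺ < Ti²⁺

For a single element, ionic radius drops as positive charge rises — Ti⁴⁺ < Ti²⁺.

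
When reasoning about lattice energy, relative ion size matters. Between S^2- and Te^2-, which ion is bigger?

Te^2-

Same group, same charge. Going down the group adds an extra shell of electrons, so the ion gets larger: S^2- is highest in the group and smallest.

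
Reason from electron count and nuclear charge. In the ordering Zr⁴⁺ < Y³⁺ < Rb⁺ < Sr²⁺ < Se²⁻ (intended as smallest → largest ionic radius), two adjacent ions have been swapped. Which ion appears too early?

The pair Rb⁺, Sr²⁺ is the wrong way round — both have 36 electrons but Z(Sr)=38 > Z(Rb)=37, so Sr²⁺ should be the smaller of the two. All other adjacent pairs agree with periodic trends, so Rb⁺ is the misplaced ion.

Rb⁺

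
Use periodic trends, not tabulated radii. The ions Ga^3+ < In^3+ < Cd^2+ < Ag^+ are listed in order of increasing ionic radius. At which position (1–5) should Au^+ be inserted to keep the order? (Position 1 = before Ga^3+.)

Electron counts and nuclear charges: Ga^3+ (Z=31, 28 e⁻), In^3+ (Z=49, 46 e⁻), Cd^2+ (Z=48, 46 e⁻), Ag^+ (Z=47, 46 e⁻), Au^+ (Z=79, 78 e⁻). Ga^3+ < In^3+ (same group, 1 shell fewer); In^3+ < Cd^2+ (isoelectronic, higher Z=49 is smaller); Cd^2+ < Ag^+ (both 46 e⁻, Z=48>47); Ag^+ < Au^+ (same group, 1 shell fewer).
With Au^+ included the full order is Ga^3+ < In^3+ < Cd^2+ < Ag^+ < Au^+, so it takes position 5.

5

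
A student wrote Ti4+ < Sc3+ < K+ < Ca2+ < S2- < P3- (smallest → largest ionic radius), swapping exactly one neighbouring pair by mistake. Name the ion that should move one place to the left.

The pair K+, Ca2+ is the wrong way round — both have 18 electrons but Z(Ca)=20 > Z(K)=19, so Ca2+ should be the smaller of the two. All other adjacent pairs agree with periodic trends, so Ca2+ is the misplaced ion.

Ca2+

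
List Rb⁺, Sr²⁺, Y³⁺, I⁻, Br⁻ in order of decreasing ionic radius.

Electron counts and nuclear charges: Y³⁺ has 36 e⁻ (Z=39), Sr²⁺ has 36 e⁻ (Z=38), Rb⁺ has 36 e⁻ (Z=37), Br⁻ has 36 e⁻ (Z=35), I⁻ has 54 e⁻ (Z=53). Y³⁺ < Sr²⁺ (both 36 e⁻, Z=39>38); Sr²⁺ < Rb⁺ (both 36 e⁻, Z=38>37); Rb⁺ < Br⁻ (both 36 e⁻, Z=37>35); Br⁻ < I⁻ (same group, 1 shell fewer).

I⁻ > Br⁻ > Rb⁺ > Sr²⁺ > Y³⁺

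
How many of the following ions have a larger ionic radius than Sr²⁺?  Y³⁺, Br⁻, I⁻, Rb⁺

3

Tabulating Z and e⁻: Y³⁺ (Z=39, 36 e⁻), Sr²⁺ (Z=38, 36 e⁻), Rb⁺ (Z=37, 36 e⁻), Br⁻ (Z=35, 36 e⁻), I⁻ (Z=53, 54 e⁻). Y³⁺ < Sr²⁺ (isoelectronic, higher Z=39 is smaller); Sr²⁺ < Rb⁺ (isoelectronic, higher Z=38 is smaller); Rb⁺ < Br⁻ (isoelectronic, higher Z=37 is smaller); Br⁻ < I⁻ (same group, period 4 vs 5).
Overall: Y³⁺ < Sr²⁺ < Rb⁺ < Br⁻ < I⁻. Sr²⁺ has 1 below it and 3 above. That's 3.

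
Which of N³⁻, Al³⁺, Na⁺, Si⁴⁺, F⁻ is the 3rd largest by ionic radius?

Na⁺

All of these have 10 electrons (isoelectronic). With the same electron cloud, the ion with the most protons pulls it in tightest. Nuclear charges: Si⁴⁺ (Z=14), Al³⁺ (Z=13), Na⁺ (Z=11), F⁻ (Z=9), N³⁻ (Z=7). Highest Z is smallest.
So the order is Si⁴⁺ < Al³⁺ < Na⁺ < F⁻ < N³⁻; the 3rd-largest ion is Na⁺.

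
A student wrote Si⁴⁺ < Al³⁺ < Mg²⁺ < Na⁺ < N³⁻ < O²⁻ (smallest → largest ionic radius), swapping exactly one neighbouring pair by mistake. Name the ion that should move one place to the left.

Check each adjacent pair. N³⁻ and O²⁻ are reversed: O²⁻ and N³⁻ share 10 electrons; the higher nuclear charge on O (Z=8) contracts it more, so O²⁻ < N³⁻. No other neighbouring pair contradicts the periodic trends, so O²⁻ is the ion listed too late.

O²⁻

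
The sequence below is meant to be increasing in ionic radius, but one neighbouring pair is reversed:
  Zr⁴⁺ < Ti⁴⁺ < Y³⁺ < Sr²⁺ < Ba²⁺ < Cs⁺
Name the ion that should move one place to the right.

Check each adjacent pair. Zr⁴⁺ and Ti⁴⁺ are reversed: same group and charge — period 4 sits above period 5, so Ti⁴⁺ is smaller. No other neighbouring pair contradicts the periodic trends, so Zr⁴⁺ is the ion listed too early.

Zr⁴⁺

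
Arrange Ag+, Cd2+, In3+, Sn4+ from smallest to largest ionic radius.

Isoelectronic series (46 e⁻ each). Size is set by nuclear charge: more protons means a smaller ion. Sn4+ (Z=50), In3+ (Z=49), Cd2+ (Z=48), Ag+ (Z=47).

Sn4+ < In3+ < Cd2+ < Ag+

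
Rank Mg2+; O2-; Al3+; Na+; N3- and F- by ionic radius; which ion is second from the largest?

O2-

Isoelectronic series (10 e⁻ each). Size is set by nuclear charge: more protons means a smaller ion. Al3+ (Z=13), Mg2+ (Z=12), Na+ (Z=11), F- (Z=9), O2- (Z=8), N3- (Z=7).
Ordering: Al3+ < Mg2+ < Na+ < F- < O2- < N3-. The second largest is O2-.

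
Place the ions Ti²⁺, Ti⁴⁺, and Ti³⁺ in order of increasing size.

These are all Ti ions. Removing more electrons (higher positive charge) pulls the remaining electrons in closer, so Ti⁴⁺ is smallest and Ti²⁺ is largest.

Ti⁴⁺ < Ti³⁺ < Ti²⁺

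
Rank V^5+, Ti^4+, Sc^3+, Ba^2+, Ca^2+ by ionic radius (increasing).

First list Z and electron count for each: V^5+ has 18 e⁻ (Z=23), Ti^4+ has 18 e⁻ (Z=22), Sc^3+ has 18 e⁻ (Z=21), Ca^2+ has 18 e⁻ (Z=20), Ba^2+ has 54 e⁻ (Z=56). V^5+ < Ti^4+ (isoelectronic, higher Z=23 is smaller); Ti^4+ < Sc^3+ (both 18 e⁻, Z=22>21); Sc^3+ < Ca^2+ (both 18 e⁻, Z=21>20); Ca^2+ < Ba^2+ (same group, 2 shells fewer).

V^5+ < Ti^4+ < Sc^3+ < Ca^2+ < Ba^2+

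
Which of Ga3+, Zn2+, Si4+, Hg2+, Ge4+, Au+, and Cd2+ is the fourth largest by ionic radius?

Zn2+

First list Z and electron count for each: Si4+ has 10 e⁻ (Z=14), Ge4+ has 28 e⁻ (Z=32), Ga3+ has 28 e⁻ (Z=31), Zn2+ has 28 e⁻ (Z=30), Cd2+ has 46 e⁻ (Z=48), Hg2+ has 78 e⁻ (Z=80), Au+ has 78 e⁻ (Z=79). Si4+ < Ge4+ (same group, period 3 vs 4); Ge4+ < Ga3+ (isoelectronic, higher Z=32 is smaller); Ga3+ < Zn2+ (both 28 e⁻, Z=31>30); Zn2+ < Cd2+ (same group, period 4 vs 5); Cd2+ < Hg2+ (same group, 1 shell fewer); Hg2+ < Au+ (both 78 e⁻, Z=80>79).
Ordering: Si4+ < Ge4+ < Ga3+ < Zn2+ < Cd2+ < Hg2+ < Au+. The fourth largest is Zn2+.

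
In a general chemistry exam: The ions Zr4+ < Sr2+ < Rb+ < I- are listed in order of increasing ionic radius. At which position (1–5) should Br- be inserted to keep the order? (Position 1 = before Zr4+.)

4

Tabulating Z and e⁻: Zr4+ (Z=40, 36 e⁻), Sr2+ (Z=38, 36 e⁻), Rb+ (Z=37, 36 e⁻), Br- (Z=35, 36 e⁻), I- (Z=53, 54 e⁻). Zr4+ < Sr2+ (both 36 e⁻, Z=40>38); Sr2+ < Rb+ (both 36 e⁻, Z=38>37); Rb+ < Br- (both 36 e⁻, Z=37>35); Br- < I- (same group, 1 shell fewer).
Putting Br- in gives Zr4+ < Sr2+ < Rb+ < Br- < I-; it lands at slot 4.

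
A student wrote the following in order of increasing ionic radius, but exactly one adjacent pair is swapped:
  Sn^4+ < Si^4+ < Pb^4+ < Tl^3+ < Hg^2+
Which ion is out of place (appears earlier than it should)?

Sn^4+

Check each adjacent pair. Sn^4+ and Si^4+ are reversed: Si^4+ and Sn^4+ are in one column with the same charge; the lighter period-3 ion has 2 fewer shells and is smaller. No other neighbouring pair contradicts the periodic trends, so Sn^4+ is the ion listed too early.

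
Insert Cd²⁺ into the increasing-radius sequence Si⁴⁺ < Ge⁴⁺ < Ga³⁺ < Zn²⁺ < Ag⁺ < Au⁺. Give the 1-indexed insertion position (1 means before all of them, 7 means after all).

5

Si⁴⁺: 10 e⁻, Z=14, Ge⁴⁺: 28 e⁻, Z=32, Ga³⁺: 28 e⁻, Z=31, Zn²⁺: 28 e⁻, Z=30, Cd²⁺: 46 e⁻, Z=48, Ag⁺: 46 e⁻, Z=47, Au⁺: 78 e⁻, Z=79. Si⁴⁺ < Ge⁴⁺ (same group, 1 shell fewer); Ge⁴⁺ < Ga³⁺ (both 28 e⁻, Z=32>31); Ga³⁺ < Zn²⁺ (both 28 e⁻, Z=31>30); Zn²⁺ < Cd²⁺ (same group, 1 shell fewer); Cd²⁺ < Ag⁺ (isoelectronic, higher Z=48 is smaller); Ag⁺ < Au⁺ (same group, period 5 vs 6).
The complete sequence is Si⁴⁺ < Ge⁴⁺ < Ga³⁺ < Zn²⁺ < Cd²⁺ < Ag⁺ < Au⁺. Cd²⁺ sits at position 5.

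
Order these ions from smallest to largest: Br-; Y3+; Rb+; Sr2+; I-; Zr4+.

Zr4+ < Y3+ < Sr2+ < Rb+ < Br- < I-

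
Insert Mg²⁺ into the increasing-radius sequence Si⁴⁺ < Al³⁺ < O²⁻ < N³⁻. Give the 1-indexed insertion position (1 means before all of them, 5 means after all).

3

Isoelectronic series (10 e⁻ each). Size is set by nuclear charge: more protons means a smaller ion. Si⁴⁺ (Z=14), Al³⁺ (Z=13), Mg²⁺ (Z=12), O²⁻ (Z=8), N³⁻ (Z=7).
Putting Mg²⁺ in gives Si⁴⁺ < Al³⁺ < Mg²⁺ < O²⁻ < N³⁻; it lands at slot 3.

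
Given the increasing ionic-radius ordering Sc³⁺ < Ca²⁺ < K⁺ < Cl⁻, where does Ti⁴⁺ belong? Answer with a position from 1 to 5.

Each ion has 18 electrons. The ranking follows nuclear charge in reverse — greater Z gives a smaller radius. Ti⁴⁺ (Z=22), Sc³⁺ (Z=21), Ca²⁺ (Z=20), K⁺ (Z=19), Cl⁻ (Z=17).
The complete sequence is Ti⁴⁺ < Sc³⁺ < Ca²⁺ < K⁺ < Cl⁻. Ti⁴⁺ sits at position 1.

1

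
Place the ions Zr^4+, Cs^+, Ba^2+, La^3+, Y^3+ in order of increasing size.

Work out protons and electrons: Zr^4+ has 36 e⁻ (Z=40), Y^3+ has 36 e⁻ (Z=39), La^3+ has 54 e⁻ (Z=57), Ba^2+ has 54 e⁻ (Z=56), Cs^+ has 54 e⁻ (Z=55). Zr^4+ < Y^3+ (isoelectronic, higher Z=40 is smaller); Y^3+ < La^3+ (same group, period 5 vs 6); La^3+ < Ba^2+ (both 54 e⁻, Z=57>56); Ba^2+ < Cs^+ (both 54 e⁻, Z=56>55).

Zr^4+ < Y^3+ < La^3+ < Ba^2+ < Cs^+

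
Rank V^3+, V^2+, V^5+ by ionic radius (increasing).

V^5+ < V^3+ < V^2+

These are all V ions. Removing more electrons (higher positive charge) pulls the remaining electrons in closer, so V^5+ is smallest and V^2+ is largest.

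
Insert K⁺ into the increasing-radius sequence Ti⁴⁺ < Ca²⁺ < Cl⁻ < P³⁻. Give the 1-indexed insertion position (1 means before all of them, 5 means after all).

3

Each ion has 18 electrons. The ranking follows nuclear charge in reverse — greater Z gives a smaller radius. Ti⁴⁺ (Z=22), Ca²⁺ (Z=20), K⁺ (Z=19), Cl⁻ (Z=17), P³⁻ (Z=15).
The complete sequence is Ti⁴⁺ < Ca²⁺ < K⁺ < Cl⁻ < P³⁻. K⁺ sits at position 3.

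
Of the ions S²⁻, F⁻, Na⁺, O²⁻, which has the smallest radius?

Na⁺ (Z=11, 10 e⁻), F⁻ (Z=9, 10 e⁻), O²⁻ (Z=8, 10 e⁻), S²⁻ (Z=16, 18 e⁻). Na⁺ < F⁻ (isoelectronic, higher Z=11 is smaller); F⁻ < O²⁻ (isoelectronic, higher Z=9 is smaller); O²⁻ < S²⁻ (same group, 1 shell fewer).

Na⁺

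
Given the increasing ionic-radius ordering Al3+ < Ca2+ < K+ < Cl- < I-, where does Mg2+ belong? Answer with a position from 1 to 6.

Work out protons and electrons: Al3+ (Z=13, 10 e⁻), Mg2+ (Z=12, 10 e⁻), Ca2+ (Z=20, 18 e⁻), K+ (Z=19, 18 e⁻), Cl- (Z=17, 18 e⁻), I- (Z=53, 54 e⁻). Al3+ < Mg2+ (both 10 e⁻, Z=13>12); Mg2+ < Ca2+ (same group, 1 shell fewer); Ca2+ < K+ (isoelectronic, higher Z=20 is smaller); K+ < Cl- (isoelectronic, higher Z=19 is smaller); Cl- < I- (same group, 2 shells fewer).
Putting Mg2+ in gives Al3+ < Mg2+ < Ca2+ < K+ < Cl- < I-; it lands at slot 2.

2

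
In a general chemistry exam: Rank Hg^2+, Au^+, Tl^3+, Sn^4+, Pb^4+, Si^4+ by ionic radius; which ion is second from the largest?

First list Z and electron count for each: Si^4+: 10 e⁻, Z=14, Sn^4+: 46 e⁻, Z=50, Pb^4+: 78 e⁻, Z=82, Tl^3+: 78 e⁻, Z=81, Hg^2+: 78 e⁻, Z=80, Au^+: 78 e⁻, Z=79. Si^4+ < Sn^4+ (same group, 2 shells fewer); Sn^4+ < Pb^4+ (same group, period 5 vs 6); Pb^4+ < Tl^3+ (isoelectronic, higher Z=82 is smaller); Tl^3+ < Hg^2+ (isoelectronic, higher Z=81 is smaller); Hg^2+ < Au^+ (isoelectronic, higher Z=80 is smaller).
So the order is Si^4+ < Sn^4+ < Pb^4+ < Tl^3+ < Hg^2+ < Au^+; the 2nd-largest ion is Hg^2+.

Hg^2+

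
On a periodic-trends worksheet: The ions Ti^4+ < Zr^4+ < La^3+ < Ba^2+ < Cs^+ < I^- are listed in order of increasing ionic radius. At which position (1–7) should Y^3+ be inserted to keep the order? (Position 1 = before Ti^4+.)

Tabulating Z and e⁻: Ti^4+: 18 e⁻, Z=22, Zr^4+: 36 e⁻, Z=40, Y^3+: 36 e⁻, Z=39, La^3+: 54 e⁻, Z=57, Ba^2+: 54 e⁻, Z=56, Cs^+: 54 e⁻, Z=55, I^-: 54 e⁻, Z=53. Ti^4+ < Zr^4+ (same group, 1 shell fewer); Zr^4+ < Y^3+ (both 36 e⁻, Z=40>39); Y^3+ < La^3+ (same group, 1 shell fewer); La^3+ < Ba^2+ (isoelectronic, higher Z=57 is smaller); Ba^2+ < Cs^+ (isoelectronic, higher Z=56 is smaller); Cs^+ < I^- (isoelectronic, higher Z=55 is smaller).
With Y^3+ included the full order is Ti^4+ < Zr^4+ < Y^3+ < La^3+ < Ba^2+ < Cs^+ < I^-, so it takes position 3.

3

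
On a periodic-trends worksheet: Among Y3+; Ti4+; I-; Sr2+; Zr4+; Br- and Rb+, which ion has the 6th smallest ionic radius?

Br-

Work out protons and electrons: Ti4+ has 18 e⁻ (Z=22), Zr4+ has 36 e⁻ (Z=40), Y3+ has 36 e⁻ (Z=39), Sr2+ has 36 e⁻ (Z=38), Rb+ has 36 e⁻ (Z=37), Br- has 36 e⁻ (Z=35), I- has 54 e⁻ (Z=53). Ti4+ < Zr4+ (same group, period 4 vs 5); Zr4+ < Y3+ (isoelectronic, higher Z=40 is smaller); Y3+ < Sr2+ (isoelectronic, higher Z=39 is smaller); Sr2+ < Rb+ (isoelectronic, higher Z=38 is smaller); Rb+ < Br- (both 36 e⁻, Z=37>35); Br- < I- (same group, period 4 vs 5).
That gives Ti4+ < Zr4+ < Y3+ < Sr2+ < Rb+ < Br- < I-. From the smallest end, number 6 is Br-.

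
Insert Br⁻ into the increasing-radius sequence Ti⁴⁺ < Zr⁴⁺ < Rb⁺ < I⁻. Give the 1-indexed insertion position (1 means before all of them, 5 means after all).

4

Work out protons and electrons: Ti⁴⁺: 18 e⁻, Z=22, Zr⁴⁺: 36 e⁻, Z=40, Rb⁺: 36 e⁻, Z=37, Br⁻: 36 e⁻, Z=35, I⁻: 54 e⁻, Z=53. Ti⁴⁺ < Zr⁴⁺ (same group, period 4 vs 5); Zr⁴⁺ < Rb⁺ (isoelectronic, higher Z=40 is smaller); Rb⁺ < Br⁻ (isoelectronic, higher Z=37 is smaller); Br⁻ < I⁻ (same group, 1 shell fewer).
Putting Br⁻ in gives Ti⁴⁺ < Zr⁴⁺ < Rb⁺ < Br⁻ < I⁻; it lands at slot 4.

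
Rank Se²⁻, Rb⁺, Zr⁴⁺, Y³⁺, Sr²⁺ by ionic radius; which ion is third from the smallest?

Sr²⁺

Each ion has 36 electrons. The ranking follows nuclear charge in reverse — greater Z gives a smaller radius. Zr⁴⁺ (Z=40), Y³⁺ (Z=39), Sr²⁺ (Z=38), Rb⁺ (Z=37), Se²⁻ (Z=34).
Full ascending order: Zr⁴⁺ < Y³⁺ < Sr²⁺ < Rb⁺ < Se²⁻. Counting from the smallest, position 3 is Sr²⁺.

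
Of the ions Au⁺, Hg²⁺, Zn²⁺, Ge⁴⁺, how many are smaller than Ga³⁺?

Tabulating Z and e⁻: Ge⁴⁺ has 28 e⁻ (Z=32), Ga³⁺ has 28 e⁻ (Z=31), Zn²⁺ has 28 e⁻ (Z=30), Hg²⁺ has 78 e⁻ (Z=80), Au⁺ has 78 e⁻ (Z=79). Ge⁴⁺ < Ga³⁺ (both 28 e⁻, Z=32>31); Ga³⁺ < Zn²⁺ (both 28 e⁻, Z=31>30); Zn²⁺ < Hg²⁺ (same group, period 4 vs 6); Hg²⁺ < Au⁺ (isoelectronic, higher Z=80 is smaller).
Ordering all of them (including Ga³⁺) by radius gives Ge⁴⁺ < Ga³⁺ < Zn²⁺ < Hg²⁺ < Au⁺. Count: 1.

1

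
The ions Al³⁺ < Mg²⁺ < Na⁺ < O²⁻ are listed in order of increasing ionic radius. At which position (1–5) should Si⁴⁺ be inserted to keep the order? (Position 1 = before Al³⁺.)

1

Isoelectronic series (10 e⁻ each). Size is set by nuclear charge: more protons means a smaller ion. Si⁴⁺ (Z=14), Al³⁺ (Z=13), Mg²⁺ (Z=12), Na⁺ (Z=11), O²⁻ (Z=8).
With Si⁴⁺ included the full order is Si⁴⁺ < Al³⁺ < Mg²⁺ < Na⁺ < O²⁻, so it takes position 1.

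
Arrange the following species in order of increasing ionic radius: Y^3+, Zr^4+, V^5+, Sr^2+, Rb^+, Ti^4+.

V^5+ < Ti^4+ < Zr^4+ < Y^3+ < Sr^2+ < Rb^+

Tabulating Z and e⁻: V^5+ (Z=23, 18 e⁻), Ti^4+ (Z=22, 18 e⁻), Zr^4+ (Z=40, 36 e⁻), Y^3+ (Z=39, 36 e⁻), Sr^2+ (Z=38, 36 e⁻), Rb^+ (Z=37, 36 e⁻). V^5+ < Ti^4+ (both 18 e⁻, Z=23>22); Ti^4+ < Zr^4+ (same group, 1 shell fewer); Zr^4+ < Y^3+ (both 36 e⁻, Z=40>39); Y^3+ < Sr^2+ (both 36 e⁻, Z=39>38); Sr^2+ < Rb^+ (both 36 e⁻, Z=38>37).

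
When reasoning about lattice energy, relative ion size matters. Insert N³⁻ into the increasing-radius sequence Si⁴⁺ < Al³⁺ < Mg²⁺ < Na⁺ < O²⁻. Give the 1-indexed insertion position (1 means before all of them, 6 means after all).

Isoelectronic series (10 e⁻ each). Size is set by nuclear charge: more protons means a smaller ion. Si⁴⁺ (Z=14), Al³⁺ (Z=13), Mg²⁺ (Z=12), Na⁺ (Z=11), O²⁻ (Z=8), N³⁻ (Z=7).
Putting N³⁻ in gives Si⁴⁺ < Al³⁺ < Mg²⁺ < Na⁺ < O²⁻ < N³⁻; it lands at slot 6.

6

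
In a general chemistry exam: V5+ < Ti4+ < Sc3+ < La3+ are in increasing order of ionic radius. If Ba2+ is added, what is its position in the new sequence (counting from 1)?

Tabulating Z and e⁻: V5+ has 18 e⁻ (Z=23), Ti4+ has 18 e⁻ (Z=22), Sc3+ has 18 e⁻ (Z=21), La3+ has 54 e⁻ (Z=57), Ba2+ has 54 e⁻ (Z=56). V5+ < Ti4+ (isoelectronic, higher Z=23 is smaller); Ti4+ < Sc3+ (isoelectronic, higher Z=22 is smaller); Sc3+ < La3+ (same group, period 4 vs 6); La3+ < Ba2+ (both 54 e⁻, Z=57>56).
With Ba2+ included the full order is V5+ < Ti4+ < Sc3+ < La3+ < Ba2+, so it takes position 5.

5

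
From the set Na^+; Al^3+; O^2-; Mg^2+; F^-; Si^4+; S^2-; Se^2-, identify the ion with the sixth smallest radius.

O^2-

Work out protons and electrons: Si^4+ has 10 e⁻ (Z=14), Al^3+ has 10 e⁻ (Z=13), Mg^2+ has 10 e⁻ (Z=12), Na^+ has 10 e⁻ (Z=11), F^- has 10 e⁻ (Z=9), O^2- has 10 e⁻ (Z=8), S^2- has 18 e⁻ (Z=16), Se^2- has 36 e⁻ (Z=34). Si^4+ < Al^3+ (isoelectronic, higher Z=14 is smaller); Al^3+ < Mg^2+ (both 10 e⁻, Z=13>12); Mg^2+ < Na^+ (isoelectronic, higher Z=12 is smaller); Na^+ < F^- (both 10 e⁻, Z=11>9); F^- < O^2- (isoelectronic, higher Z=9 is smaller); O^2- < S^2- (same group, period 2 vs 3); S^2- < Se^2- (same group, period 3 vs 4).
Full ascending order: Si^4+ < Al^3+ < Mg^2+ < Na^+ < F^- < O^2- < S^2- < Se^2-. Counting from the smallest, position 6 is O^2-.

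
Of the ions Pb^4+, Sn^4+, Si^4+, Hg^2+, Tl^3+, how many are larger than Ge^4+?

4

Tabulating Z and e⁻: Si^4+: 10 e⁻, Z=14, Ge^4+: 28 e⁻, Z=32, Sn^4+: 46 e⁻, Z=50, Pb^4+: 78 e⁻, Z=82, Tl^3+: 78 e⁻, Z=81, Hg^2+: 78 e⁻, Z=80. Si^4+ < Ge^4+ (same group, 1 shell fewer); Ge^4+ < Sn^4+ (same group, 1 shell fewer); Sn^4+ < Pb^4+ (same group, 1 shell fewer); Pb^4+ < Tl^3+ (both 78 e⁻, Z=82>81); Tl^3+ < Hg^2+ (both 78 e⁻, Z=81>80).
Relative to Ge^4+, the ions that are larger are Sn^4+, Pb^4+, Tl^3+, Hg^2+. That's 4.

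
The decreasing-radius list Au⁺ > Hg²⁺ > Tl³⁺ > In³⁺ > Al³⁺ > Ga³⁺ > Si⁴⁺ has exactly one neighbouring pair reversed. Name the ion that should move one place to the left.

Check each adjacent pair. Al³⁺ and Ga³⁺ are reversed: same group and charge — period 3 sits above period 4, so Al³⁺ is smaller. No other neighbouring pair contradicts the periodic trends, so Ga³⁺ is the ion listed too late.

Ga³⁺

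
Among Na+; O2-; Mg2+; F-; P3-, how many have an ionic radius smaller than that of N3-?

Mg2+ (Z=12, 10 e⁻), Na+ (Z=11, 10 e⁻), F- (Z=9, 10 e⁻), O2- (Z=8, 10 e⁻), N3- (Z=7, 10 e⁻), P3- (Z=15, 18 e⁻). Mg2+ < Na+ (both 10 e⁻, Z=12>11); Na+ < F- (isoelectronic, higher Z=11 is smaller); F- < O2- (isoelectronic, higher Z=9 is smaller); O2- < N3- (isoelectronic, higher Z=8 is smaller); N3- < P3- (same group, 1 shell fewer).
Ordering all of them (including N3-) by radius gives Mg2+ < Na+ < F- < O2- < N3- < P3-. Count: 4.

4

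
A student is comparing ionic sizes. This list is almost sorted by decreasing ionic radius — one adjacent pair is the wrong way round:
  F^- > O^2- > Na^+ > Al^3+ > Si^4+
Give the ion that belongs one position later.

Check each adjacent pair. F^- and O^2- are reversed: F^- and O^2- share 10 electrons; the higher nuclear charge on F (Z=9) contracts it more, so F^- < O^2-. No other neighbouring pair contradicts the periodic trends, so F^- is the ion listed too early.

F^-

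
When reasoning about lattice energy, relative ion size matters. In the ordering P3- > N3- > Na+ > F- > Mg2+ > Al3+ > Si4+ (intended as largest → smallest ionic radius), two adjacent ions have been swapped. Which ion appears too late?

Check each adjacent pair. Na+ and F- are reversed: Na+ and F- share 10 electrons; the higher nuclear charge on Na (Z=11) contracts it more, so Na+ < F-. No other neighbouring pair contradicts the periodic trends, so F- is the ion listed too late.

F-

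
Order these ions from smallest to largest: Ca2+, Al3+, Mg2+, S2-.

Al3+ < Mg2+ < Ca2+ < S2-

Electron counts and nuclear charges: Al3+ (Z=13, 10 e⁻), Mg2+ (Z=12, 10 e⁻), Ca2+ (Z=20, 18 e⁻), S2- (Z=16, 18 e⁻). Al3+ < Mg2+ (isoelectronic, higher Z=13 is smaller); Mg2+ < Ca2+ (same group, period 3 vs 4); Ca2+ < S2- (both 18 e⁻, Z=20>16).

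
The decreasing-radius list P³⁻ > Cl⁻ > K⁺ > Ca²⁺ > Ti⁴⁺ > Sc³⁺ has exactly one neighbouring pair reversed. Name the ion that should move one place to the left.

Sc³⁺

The pair Ti⁴⁺, Sc³⁺ is the wrong way round — both have 18 electrons but Z(Ti)=22 > Z(Sc)=21, so Ti⁴⁺ should be the smaller of the two. All other adjacent pairs agree with periodic trends, so Sc³⁺ is the misplaced ion.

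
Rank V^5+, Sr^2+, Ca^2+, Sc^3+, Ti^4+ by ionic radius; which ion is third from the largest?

Tabulating Z and e⁻: V^5+: 18 e⁻, Z=23, Ti^4+: 18 e⁻, Z=22, Sc^3+: 18 e⁻, Z=21, Ca^2+: 18 e⁻, Z=20, Sr^2+: 36 e⁻, Z=38. V^5+ < Ti^4+ (isoelectronic, higher Z=23 is smaller); Ti^4+ < Sc^3+ (both 18 e⁻, Z=22>21); Sc^3+ < Ca^2+ (isoelectronic, higher Z=21 is smaller); Ca^2+ < Sr^2+ (same group, 1 shell fewer).
That gives V^5+ < Ti^4+ < Sc^3+ < Ca^2+ < Sr^2+. From the largest end, number 3 is Sc^3+.

Sc^3+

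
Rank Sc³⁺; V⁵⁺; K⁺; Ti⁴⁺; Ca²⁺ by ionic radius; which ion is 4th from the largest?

Ti⁴⁺

These species are isoelectronic with 18 electrons. The only difference is the number of protons: V⁵⁺ (Z=23), Ti⁴⁺ (Z=22), Sc³⁺ (Z=21), Ca²⁺ (Z=20), K⁺ (Z=19). The strongest nuclear pull (V⁵⁺) gives the smallest ion.
Ordering: V⁵⁺ < Ti⁴⁺ < Sc³⁺ < Ca²⁺ < K⁺. The 4th largest is Ti⁴⁺.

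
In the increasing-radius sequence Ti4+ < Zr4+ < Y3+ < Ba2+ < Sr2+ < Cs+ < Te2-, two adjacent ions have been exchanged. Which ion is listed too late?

Check each adjacent pair. Ba2+ and Sr2+ are reversed: Sr2+ and Ba2+ are in one column with the same charge; the lighter period-5 ion has one fewer shell and is smaller. No other neighbouring pair contradicts the periodic trends, so Sr2+ is the ion listed too late.

Sr2+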